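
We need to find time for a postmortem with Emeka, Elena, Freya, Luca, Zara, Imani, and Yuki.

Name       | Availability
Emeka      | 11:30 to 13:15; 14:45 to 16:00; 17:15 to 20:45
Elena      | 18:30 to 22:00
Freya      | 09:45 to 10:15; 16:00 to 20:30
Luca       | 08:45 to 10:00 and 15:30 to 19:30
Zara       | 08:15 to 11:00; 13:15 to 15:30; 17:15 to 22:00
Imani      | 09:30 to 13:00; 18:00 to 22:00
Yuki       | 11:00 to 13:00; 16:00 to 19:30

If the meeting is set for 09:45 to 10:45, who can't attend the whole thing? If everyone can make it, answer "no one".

Emeka: not fully free for 09:45-10:45. Elena: not fully free for 09:45-10:45. Freya: not fully free for 09:45-10:45. Luca: not fully free for 09:45-10:45. Zara: free for 09:45-10:45. Imani: free for 09:45-10:45. Yuki: not fully free for 09:45-10:45.

Elena, Emeka, Freya, Luca, Yuki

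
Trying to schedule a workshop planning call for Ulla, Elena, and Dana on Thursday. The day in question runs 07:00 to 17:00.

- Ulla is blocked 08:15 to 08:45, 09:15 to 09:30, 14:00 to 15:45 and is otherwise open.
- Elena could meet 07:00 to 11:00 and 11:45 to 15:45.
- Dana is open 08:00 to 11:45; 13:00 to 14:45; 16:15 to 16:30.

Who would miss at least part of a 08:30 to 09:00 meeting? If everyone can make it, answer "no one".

Ulla

Ulla free: 07:00-08:15, 08:45-09:15, 09:30-14:00, 15:45-17:00 (invert busy blocks within the working day).
Elena free: 07:00-11:00, 11:45-15:45.
Dana free: 08:00-11:45, 13:00-14:45, 16:15-16:30.
Ulla: not fully free for 08:30-09:00. Elena: free for 08:30-09:00. Dana: free for 08:30-09:00.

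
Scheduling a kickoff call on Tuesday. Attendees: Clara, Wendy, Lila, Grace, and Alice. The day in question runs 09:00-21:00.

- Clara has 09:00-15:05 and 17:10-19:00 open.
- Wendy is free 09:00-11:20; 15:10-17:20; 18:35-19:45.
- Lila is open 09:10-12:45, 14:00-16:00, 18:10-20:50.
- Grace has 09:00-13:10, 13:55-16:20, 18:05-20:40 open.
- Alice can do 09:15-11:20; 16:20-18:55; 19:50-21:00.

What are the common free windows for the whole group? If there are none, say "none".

Clara ∩ Wendy: 09:00-11:20, 17:10-17:20, 18:35-19:00.
Clara ∩ Wendy ∩ Lila: 09:10-11:20, 18:35-19:00.
Clara ∩ Wendy ∩ Lila ∩ Grace: 09:10-11:20, 18:35-19:00.
Clara ∩ Wendy ∩ Lila ∩ Grace ∩ Alice: 09:15-11:20, 18:35-18:55.

09:15-11:20, 18:35-18:55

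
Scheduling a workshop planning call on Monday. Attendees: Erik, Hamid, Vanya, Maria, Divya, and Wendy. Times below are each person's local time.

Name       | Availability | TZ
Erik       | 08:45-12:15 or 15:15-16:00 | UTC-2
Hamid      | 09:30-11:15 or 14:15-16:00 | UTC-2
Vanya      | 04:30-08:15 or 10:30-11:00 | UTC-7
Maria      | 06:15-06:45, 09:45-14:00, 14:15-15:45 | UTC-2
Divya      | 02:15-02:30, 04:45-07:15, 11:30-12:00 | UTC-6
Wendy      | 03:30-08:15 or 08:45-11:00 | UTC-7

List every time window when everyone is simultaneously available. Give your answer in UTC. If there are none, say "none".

Erik in UTC: 10:45-14:15, 17:15-18:00 (add 2h to convert from UTC-2).
Hamid in UTC: 11:30-13:15, 16:15-18:00 (add 2h to convert from UTC-2).
Vanya in UTC: 11:30-15:15, 17:30-18:00 (add 7h to convert from UTC-7).
Maria in UTC: 08:15-08:45, 11:45-16:00, 16:15-17:45 (add 2h to convert from UTC-2).
Divya in UTC: 08:15-08:30, 10:45-13:15, 17:30-18:00 (add 6h to convert from UTC-6).
Wendy in UTC: 10:30-15:15, 15:45-18:00 (add 7h to convert from UTC-7).
Erik ∩ Hamid: 11:30-13:15, 17:15-18:00.
Erik ∩ Hamid ∩ Vanya: 11:30-13:15, 17:30-18:00.
Erik ∩ Hamid ∩ Vanya ∩ Maria: 11:45-13:15, 17:30-17:45.
Erik ∩ Hamid ∩ Vanya ∩ Maria ∩ Divya: 11:45-13:15, 17:30-17:45.
Erik ∩ Hamid ∩ Vanya ∩ Maria ∩ Divya ∩ Wendy: 11:45-13:15, 17:30-17:45.

11:45-13:15, 17:30-17:45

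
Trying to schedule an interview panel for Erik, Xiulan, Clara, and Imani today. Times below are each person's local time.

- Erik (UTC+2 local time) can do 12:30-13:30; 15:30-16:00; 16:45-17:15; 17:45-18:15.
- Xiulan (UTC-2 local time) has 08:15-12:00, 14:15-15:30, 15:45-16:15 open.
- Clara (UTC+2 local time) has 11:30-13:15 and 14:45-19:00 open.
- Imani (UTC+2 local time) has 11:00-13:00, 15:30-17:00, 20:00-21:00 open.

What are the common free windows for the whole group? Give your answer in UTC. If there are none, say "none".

10:30-11:00, 13:30-14:00

Erik in UTC: 10:30-11:30, 13:30-14:00, 14:45-15:15, 15:45-16:15 (subtract 2h to convert from UTC+2).
Xiulan in UTC: 10:15-14:00, 16:15-17:30, 17:45-18:15 (add 2h to convert from UTC-2).
Clara in UTC: 09:30-11:15, 12:45-17:00 (subtract 2h to convert from UTC+2).
Imani in UTC: 09:00-11:00, 13:30-15:00, 18:00-19:00 (subtract 2h to convert from UTC+2).
Erik ∩ Xiulan: 10:30-11:30, 13:30-14:00.
Erik ∩ Xiulan ∩ Clara: 10:30-11:15, 13:30-14:00.
Erik ∩ Xiulan ∩ Clara ∩ Imani: 10:30-11:00, 13:30-14:00.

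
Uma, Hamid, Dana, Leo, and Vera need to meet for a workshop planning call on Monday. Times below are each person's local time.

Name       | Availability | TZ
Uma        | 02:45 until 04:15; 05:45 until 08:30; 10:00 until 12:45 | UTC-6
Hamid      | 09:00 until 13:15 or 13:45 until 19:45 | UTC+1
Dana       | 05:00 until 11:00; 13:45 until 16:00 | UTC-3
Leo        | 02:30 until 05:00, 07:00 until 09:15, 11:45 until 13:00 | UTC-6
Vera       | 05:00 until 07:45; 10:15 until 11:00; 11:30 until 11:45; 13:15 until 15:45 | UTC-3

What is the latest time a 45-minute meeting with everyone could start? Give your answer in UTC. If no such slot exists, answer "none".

Uma in UTC: 08:45-10:15, 11:45-14:30, 16:00-18:45 (add 6h to convert from UTC-6).
Hamid in UTC: 08:00-12:15, 12:45-18:45 (subtract 1h to convert from UTC+1).
Dana in UTC: 08:00-14:00, 16:45-19:00 (add 3h to convert from UTC-3).
Leo in UTC: 08:30-11:00, 13:00-15:15, 17:45-19:00 (add 6h to convert from UTC-6).
Vera in UTC: 08:00-10:45, 13:15-14:00, 14:30-14:45, 16:15-18:45 (add 3h to convert from UTC-3).
Uma ∩ Hamid: 08:45-10:15, 11:45-12:15, 12:45-14:30, 16:00-18:45.
Uma ∩ Hamid ∩ Dana: 08:45-10:15, 11:45-12:15, 12:45-14:00, 16:45-18:45.
Uma ∩ Hamid ∩ Dana ∩ Leo: 08:45-10:15, 13:00-14:00, 17:45-18:45.
Uma ∩ Hamid ∩ Dana ∩ Leo ∩ Vera: 08:45-10:15, 13:15-14:00, 17:45-18:45.
So the common availability across everyone is 08:45-10:15, 13:15-14:00, 17:45-18:45.
The last common window of at least 45 minutes is 17:45-18:45; a 45-minute meeting can start as late as 18:00 and still end by 18:45.

18:00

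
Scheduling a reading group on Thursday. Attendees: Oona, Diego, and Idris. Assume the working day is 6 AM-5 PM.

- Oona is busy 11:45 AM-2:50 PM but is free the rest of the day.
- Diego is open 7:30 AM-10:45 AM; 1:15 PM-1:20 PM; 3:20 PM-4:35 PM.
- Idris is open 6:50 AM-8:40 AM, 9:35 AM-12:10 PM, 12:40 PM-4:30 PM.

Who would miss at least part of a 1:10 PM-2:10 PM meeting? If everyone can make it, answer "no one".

Oona free: 06:00-11:45, 14:50-17:00 (invert busy blocks within the working day).
Diego free: 07:30-10:45, 13:15-13:20, 15:20-16:35.
Idris free: 06:50-08:40, 09:35-12:10, 12:40-16:30.
Oona: not fully free for 13:10-14:10. Diego: not fully free for 13:10-14:10. Idris: free for 13:10-14:10.

Diego, Oona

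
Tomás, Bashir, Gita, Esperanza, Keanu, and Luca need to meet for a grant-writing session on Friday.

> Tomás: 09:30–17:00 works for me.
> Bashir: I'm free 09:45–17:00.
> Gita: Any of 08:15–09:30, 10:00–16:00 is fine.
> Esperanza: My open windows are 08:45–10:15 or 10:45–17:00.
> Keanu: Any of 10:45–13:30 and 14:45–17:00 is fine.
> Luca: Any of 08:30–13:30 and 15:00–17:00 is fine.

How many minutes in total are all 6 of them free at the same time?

Tomás ∩ Bashir: 09:45-17:00.
Tomás ∩ Bashir ∩ Gita: 10:00-16:00.
Tomás ∩ Bashir ∩ Gita ∩ Esperanza: 10:00-10:15, 10:45-16:00.
Tomás ∩ Bashir ∩ Gita ∩ Esperanza ∩ Keanu: 10:45-13:30, 14:45-16:00.
Tomás ∩ Bashir ∩ Gita ∩ Esperanza ∩ Keanu ∩ Luca: 10:45-13:30, 15:00-16:00.
Summing the common windows: 165 + 60 = 225 minutes.

225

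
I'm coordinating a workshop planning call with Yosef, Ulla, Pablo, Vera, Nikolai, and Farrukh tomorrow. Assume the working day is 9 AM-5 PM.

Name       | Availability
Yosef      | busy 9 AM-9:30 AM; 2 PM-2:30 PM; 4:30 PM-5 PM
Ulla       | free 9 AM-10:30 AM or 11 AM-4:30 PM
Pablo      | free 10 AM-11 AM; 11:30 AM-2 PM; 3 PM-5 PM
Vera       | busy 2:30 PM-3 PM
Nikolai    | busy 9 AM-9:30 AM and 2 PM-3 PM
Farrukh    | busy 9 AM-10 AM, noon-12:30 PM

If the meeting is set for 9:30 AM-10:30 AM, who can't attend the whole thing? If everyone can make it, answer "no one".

Yosef free: 09:30-14:00, 14:30-16:30 (invert busy blocks within the working day).
Ulla free: 09:00-10:30, 11:00-16:30.
Pablo free: 10:00-11:00, 11:30-14:00, 15:00-17:00.
Vera free: 09:00-14:30, 15:00-17:00 (invert busy blocks within the working day).
Nikolai free: 09:30-14:00, 15:00-17:00 (invert busy blocks within the working day).
Farrukh free: 10:00-12:00, 12:30-17:00 (invert busy blocks within the working day).
Yosef: free for 09:30-10:30. Ulla: free for 09:30-10:30. Pablo: not fully free for 09:30-10:30. Vera: free for 09:30-10:30. Nikolai: free for 09:30-10:30. Farrukh: not fully free for 09:30-10:30.

Farrukh, Pablo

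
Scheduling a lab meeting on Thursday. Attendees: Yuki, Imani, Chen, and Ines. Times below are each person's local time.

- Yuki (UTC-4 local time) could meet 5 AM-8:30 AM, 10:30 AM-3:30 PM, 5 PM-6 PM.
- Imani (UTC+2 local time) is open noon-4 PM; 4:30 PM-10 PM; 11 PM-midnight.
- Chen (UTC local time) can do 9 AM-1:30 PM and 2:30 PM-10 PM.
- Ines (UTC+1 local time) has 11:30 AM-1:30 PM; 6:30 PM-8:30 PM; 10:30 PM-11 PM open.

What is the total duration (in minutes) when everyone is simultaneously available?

270

Yuki in UTC: 09:00-12:30, 14:30-19:30, 21:00-22:00 (add 4h to convert from UTC-4).
Imani in UTC: 10:00-14:00, 14:30-20:00, 21:00-22:00 (subtract 2h to convert from UTC+2).
Chen in UTC: 09:00-13:30, 14:30-22:00.
Ines in UTC: 10:30-12:30, 17:30-19:30, 21:30-22:00 (subtract 1h to convert from UTC+1).
Yuki ∩ Imani: 10:00-12:30, 14:30-19:30, 21:00-22:00.
Yuki ∩ Imani ∩ Chen: 10:00-12:30, 14:30-19:30, 21:00-22:00.
Yuki ∩ Imani ∩ Chen ∩ Ines: 10:30-12:30, 17:30-19:30, 21:30-22:00.
Summing the common windows: 120 + 120 + 30 = 270 minutes.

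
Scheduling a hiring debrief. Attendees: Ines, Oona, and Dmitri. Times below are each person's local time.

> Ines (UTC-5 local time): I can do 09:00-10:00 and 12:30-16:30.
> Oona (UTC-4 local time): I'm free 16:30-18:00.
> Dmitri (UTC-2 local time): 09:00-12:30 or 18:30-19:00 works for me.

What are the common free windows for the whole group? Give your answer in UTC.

Ines in UTC: 14:00-15:00, 17:30-21:30 (add 5h to convert from UTC-5).
Oona in UTC: 20:30-22:00 (add 4h to convert from UTC-4).
Dmitri in UTC: 11:00-14:30, 20:30-21:00 (add 2h to convert from UTC-2).
Ines ∩ Oona: 20:30-21:30.
Ines ∩ Oona ∩ Dmitri: 20:30-21:00.

20:30-21:00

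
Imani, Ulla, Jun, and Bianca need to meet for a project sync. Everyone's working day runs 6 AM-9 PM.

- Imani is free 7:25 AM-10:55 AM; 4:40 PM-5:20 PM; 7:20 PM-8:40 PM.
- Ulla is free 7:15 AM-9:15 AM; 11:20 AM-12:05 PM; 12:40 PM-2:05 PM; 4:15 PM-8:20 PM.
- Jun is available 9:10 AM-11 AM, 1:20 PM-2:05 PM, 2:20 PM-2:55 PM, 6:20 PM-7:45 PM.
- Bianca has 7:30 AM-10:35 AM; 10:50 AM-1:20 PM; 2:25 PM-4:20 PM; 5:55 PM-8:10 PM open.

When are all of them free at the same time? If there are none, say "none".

Imani ∩ Ulla: 07:25-09:15, 16:40-17:20, 19:20-20:20.
Imani ∩ Ulla ∩ Jun: 09:10-09:15, 19:20-19:45.
Imani ∩ Ulla ∩ Jun ∩ Bianca: 09:10-09:15, 19:20-19:45.

09:10-09:15, 19:20-19:45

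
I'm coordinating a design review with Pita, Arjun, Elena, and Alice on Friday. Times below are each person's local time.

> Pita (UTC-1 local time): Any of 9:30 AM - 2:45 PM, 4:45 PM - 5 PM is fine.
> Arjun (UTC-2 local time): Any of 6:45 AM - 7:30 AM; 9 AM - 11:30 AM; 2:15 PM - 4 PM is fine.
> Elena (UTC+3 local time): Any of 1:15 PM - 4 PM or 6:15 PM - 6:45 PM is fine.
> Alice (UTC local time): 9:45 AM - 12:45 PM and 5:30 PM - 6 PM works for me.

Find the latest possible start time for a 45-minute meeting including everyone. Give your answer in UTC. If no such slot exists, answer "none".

Pita in UTC: 10:30-15:45, 17:45-18:00 (add 1h to convert from UTC-1).
Arjun in UTC: 08:45-09:30, 11:00-13:30, 16:15-18:00 (add 2h to convert from UTC-2).
Elena in UTC: 10:15-13:00, 15:15-15:45 (subtract 3h to convert from UTC+3).
Alice in UTC: 09:45-12:45, 17:30-18:00.
Pita ∩ Arjun: 11:00-13:30, 17:45-18:00.
Pita ∩ Arjun ∩ Elena: 11:00-13:00.
Pita ∩ Arjun ∩ Elena ∩ Alice: 11:00-12:45.
The last common window of at least 45 minutes is 11:00-12:45; a 45-minute meeting can start as late as 12:00 and still end by 12:45.

12:00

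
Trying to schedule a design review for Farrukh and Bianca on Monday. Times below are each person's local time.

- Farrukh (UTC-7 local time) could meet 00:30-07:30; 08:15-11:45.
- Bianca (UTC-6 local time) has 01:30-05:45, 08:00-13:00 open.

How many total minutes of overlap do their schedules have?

Farrukh in UTC: 07:30-14:30, 15:15-18:45 (add 7h to convert from UTC-7).
Bianca in UTC: 07:30-11:45, 14:00-19:00 (add 6h to convert from UTC-6).
Farrukh ∩ Bianca: 07:30-11:45, 14:00-14:30, 15:15-18:45.
Summing the common windows: 255 + 30 + 210 = 495 minutes.

495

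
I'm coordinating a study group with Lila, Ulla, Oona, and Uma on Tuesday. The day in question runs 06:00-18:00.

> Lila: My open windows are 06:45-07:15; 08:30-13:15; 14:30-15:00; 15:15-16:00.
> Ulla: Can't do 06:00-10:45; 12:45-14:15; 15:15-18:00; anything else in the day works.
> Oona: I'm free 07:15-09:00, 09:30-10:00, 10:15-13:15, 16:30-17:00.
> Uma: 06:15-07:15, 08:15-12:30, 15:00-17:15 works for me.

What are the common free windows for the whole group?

10:45-12:30

Lila free: 06:45-07:15, 08:30-13:15, 14:30-15:00, 15:15-16:00.
Ulla free: 10:45-12:45, 14:15-15:15 (invert busy blocks within the working day).
Oona free: 07:15-09:00, 09:30-10:00, 10:15-13:15, 16:30-17:00.
Uma free: 06:15-07:15, 08:15-12:30, 15:00-17:15.
Lila ∩ Ulla: 10:45-12:45, 14:30-15:00.
Lila ∩ Ulla ∩ Oona: 10:45-12:45.
Lila ∩ Ulla ∩ Oona ∩ Uma: 10:45-12:30.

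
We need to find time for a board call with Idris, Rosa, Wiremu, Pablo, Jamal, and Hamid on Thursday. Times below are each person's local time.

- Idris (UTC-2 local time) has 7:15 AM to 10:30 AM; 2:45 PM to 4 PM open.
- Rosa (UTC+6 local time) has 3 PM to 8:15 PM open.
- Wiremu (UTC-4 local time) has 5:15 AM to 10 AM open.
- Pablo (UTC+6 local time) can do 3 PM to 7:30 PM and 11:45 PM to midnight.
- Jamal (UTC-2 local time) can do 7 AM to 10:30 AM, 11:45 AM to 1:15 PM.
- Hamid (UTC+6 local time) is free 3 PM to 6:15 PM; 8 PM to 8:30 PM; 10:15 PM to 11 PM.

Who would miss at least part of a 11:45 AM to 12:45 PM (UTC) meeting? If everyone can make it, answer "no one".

Idris in UTC: 09:15-12:30, 16:45-18:00 (add 2h to convert from UTC-2).
Rosa in UTC: 09:00-14:15 (subtract 6h to convert from UTC+6).
Wiremu in UTC: 09:15-14:00 (add 4h to convert from UTC-4).
Pablo in UTC: 09:00-13:30, 17:45-18:00 (subtract 6h to convert from UTC+6).
Jamal in UTC: 09:00-12:30, 13:45-15:15 (add 2h to convert from UTC-2).
Hamid in UTC: 09:00-12:15, 14:00-14:30, 16:15-17:00 (subtract 6h to convert from UTC+6).
Idris: not fully free for 11:45-12:45. Rosa: free for 11:45-12:45. Wiremu: free for 11:45-12:45. Pablo: free for 11:45-12:45. Jamal: not fully free for 11:45-12:45. Hamid: not fully free for 11:45-12:45.

Hamid, Idris, Jamal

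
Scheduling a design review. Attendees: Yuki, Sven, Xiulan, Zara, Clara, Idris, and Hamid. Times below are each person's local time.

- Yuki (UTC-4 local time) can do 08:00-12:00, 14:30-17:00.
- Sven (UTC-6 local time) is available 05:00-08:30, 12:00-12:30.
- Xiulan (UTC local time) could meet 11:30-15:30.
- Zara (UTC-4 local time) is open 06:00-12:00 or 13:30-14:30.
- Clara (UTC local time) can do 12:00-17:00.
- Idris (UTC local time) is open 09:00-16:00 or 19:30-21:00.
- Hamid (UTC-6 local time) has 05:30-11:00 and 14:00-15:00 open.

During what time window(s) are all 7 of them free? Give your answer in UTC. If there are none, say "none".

12:00-14:30

Yuki in UTC: 12:00-16:00, 18:30-21:00 (add 4h to convert from UTC-4).
Sven in UTC: 11:00-14:30, 18:00-18:30 (add 6h to convert from UTC-6).
Xiulan in UTC: 11:30-15:30.
Zara in UTC: 10:00-16:00, 17:30-18:30 (add 4h to convert from UTC-4).
Clara in UTC: 12:00-17:00.
Idris in UTC: 09:00-16:00, 19:30-21:00.
Hamid in UTC: 11:30-17:00, 20:00-21:00 (add 6h to convert from UTC-6).
Yuki ∩ Sven: 12:00-14:30.
Yuki ∩ Sven ∩ Xiulan: 12:00-14:30.
Yuki ∩ Sven ∩ Xiulan ∩ Zara: 12:00-14:30.
Yuki ∩ Sven ∩ Xiulan ∩ Zara ∩ Clara: 12:00-14:30.
Yuki ∩ Sven ∩ Xiulan ∩ Zara ∩ Clara ∩ Idris: 12:00-14:30.
Yuki ∩ Sven ∩ Xiulan ∩ Zara ∩ Clara ∩ Idris ∩ Hamid: 12:00-14:30.
So the common availability across everyone is 12:00-14:30.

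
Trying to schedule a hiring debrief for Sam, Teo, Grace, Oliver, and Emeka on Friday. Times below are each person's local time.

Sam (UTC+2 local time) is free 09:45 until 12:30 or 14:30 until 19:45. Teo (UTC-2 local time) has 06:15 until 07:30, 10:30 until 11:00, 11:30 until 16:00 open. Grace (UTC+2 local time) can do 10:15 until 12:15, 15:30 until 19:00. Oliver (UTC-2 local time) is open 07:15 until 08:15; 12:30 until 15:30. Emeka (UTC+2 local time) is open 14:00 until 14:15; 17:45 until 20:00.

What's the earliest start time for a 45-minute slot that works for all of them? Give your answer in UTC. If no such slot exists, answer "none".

Sam in UTC: 07:45-10:30, 12:30-17:45 (subtract 2h to convert from UTC+2).
Teo in UTC: 08:15-09:30, 12:30-13:00, 13:30-18:00 (add 2h to convert from UTC-2).
Grace in UTC: 08:15-10:15, 13:30-17:00 (subtract 2h to convert from UTC+2).
Oliver in UTC: 09:15-10:15, 14:30-17:30 (add 2h to convert from UTC-2).
Emeka in UTC: 12:00-12:15, 15:45-18:00 (subtract 2h to convert from UTC+2).
Sam ∩ Teo: 08:15-09:30, 12:30-13:00, 13:30-17:45.
Sam ∩ Teo ∩ Grace: 08:15-09:30, 13:30-17:00.
Sam ∩ Teo ∩ Grace ∩ Oliver: 09:15-09:30, 14:30-17:00.
Sam ∩ Teo ∩ Grace ∩ Oliver ∩ Emeka: 15:45-17:00.
So the common availability across everyone is 15:45-17:00.
The first common window of at least 45 minutes is 15:45-17:00, so the earliest start is 15:45.

15:45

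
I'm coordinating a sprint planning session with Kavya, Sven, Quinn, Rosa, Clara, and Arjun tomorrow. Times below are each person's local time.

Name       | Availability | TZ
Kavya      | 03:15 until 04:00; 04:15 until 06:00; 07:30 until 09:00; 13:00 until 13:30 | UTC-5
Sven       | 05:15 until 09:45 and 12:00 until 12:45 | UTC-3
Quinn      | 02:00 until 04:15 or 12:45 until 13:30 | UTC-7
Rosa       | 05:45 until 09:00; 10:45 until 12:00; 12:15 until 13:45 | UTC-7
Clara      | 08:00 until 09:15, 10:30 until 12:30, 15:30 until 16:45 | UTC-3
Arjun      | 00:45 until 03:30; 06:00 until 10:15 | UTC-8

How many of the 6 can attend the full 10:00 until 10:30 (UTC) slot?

4

Kavya in UTC: 08:15-09:00, 09:15-11:00, 12:30-14:00, 18:00-18:30 (add 5h to convert from UTC-5).
Sven in UTC: 08:15-12:45, 15:00-15:45 (add 3h to convert from UTC-3).
Quinn in UTC: 09:00-11:15, 19:45-20:30 (add 7h to convert from UTC-7).
Rosa in UTC: 12:45-16:00, 17:45-19:00, 19:15-20:45 (add 7h to convert from UTC-7).
Clara in UTC: 11:00-12:15, 13:30-15:30, 18:30-19:45 (add 3h to convert from UTC-3).
Arjun in UTC: 08:45-11:30, 14:00-18:15 (add 8h to convert from UTC-8).
Kavya, Sven, Quinn, and Arjun can make the full 10:00-10:30 slot — that's 4.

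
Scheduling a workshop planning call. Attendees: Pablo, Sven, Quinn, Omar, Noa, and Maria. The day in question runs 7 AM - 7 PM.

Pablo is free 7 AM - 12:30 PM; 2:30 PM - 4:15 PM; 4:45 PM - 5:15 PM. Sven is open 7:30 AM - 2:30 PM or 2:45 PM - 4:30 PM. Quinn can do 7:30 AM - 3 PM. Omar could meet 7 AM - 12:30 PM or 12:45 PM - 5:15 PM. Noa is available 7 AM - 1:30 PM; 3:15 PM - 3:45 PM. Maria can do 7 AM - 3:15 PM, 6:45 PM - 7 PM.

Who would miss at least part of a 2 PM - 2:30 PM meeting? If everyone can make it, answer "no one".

Pablo: not fully free for 14:00-14:30. Sven: free for 14:00-14:30. Quinn: free for 14:00-14:30. Omar: free for 14:00-14:30. Noa: not fully free for 14:00-14:30. Maria: free for 14:00-14:30.

Noa, Pablo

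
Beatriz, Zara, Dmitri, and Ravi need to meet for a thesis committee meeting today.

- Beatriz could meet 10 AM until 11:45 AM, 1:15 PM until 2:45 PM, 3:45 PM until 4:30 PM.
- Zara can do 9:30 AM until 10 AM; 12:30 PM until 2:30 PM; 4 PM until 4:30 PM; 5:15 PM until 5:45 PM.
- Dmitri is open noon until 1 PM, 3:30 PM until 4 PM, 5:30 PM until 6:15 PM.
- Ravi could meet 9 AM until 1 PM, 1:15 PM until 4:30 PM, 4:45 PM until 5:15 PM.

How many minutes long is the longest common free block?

Beatriz ∩ Zara: 13:15-14:30, 16:00-16:30.
Beatriz ∩ Zara ∩ Dmitri: ∅.
Beatriz ∩ Zara ∩ Dmitri ∩ Ravi: ∅.
There is no time when everyone is free.
No common window exists, so the longest block is 0 minutes.

0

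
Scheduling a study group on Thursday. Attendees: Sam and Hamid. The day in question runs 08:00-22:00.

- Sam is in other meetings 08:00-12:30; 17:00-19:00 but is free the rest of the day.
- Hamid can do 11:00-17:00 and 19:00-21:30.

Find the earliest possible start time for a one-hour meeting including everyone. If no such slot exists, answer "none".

Sam free: 12:30-17:00, 19:00-22:00 (invert busy blocks within the working day).
Hamid free: 11:00-17:00, 19:00-21:30.
Sam ∩ Hamid: 12:30-17:00, 19:00-21:30.
So the common availability across everyone is 12:30-17:00, 19:00-21:30.
The first common window of at least 60 minutes is 12:30-17:00, so the earliest start is 12:30.

12:30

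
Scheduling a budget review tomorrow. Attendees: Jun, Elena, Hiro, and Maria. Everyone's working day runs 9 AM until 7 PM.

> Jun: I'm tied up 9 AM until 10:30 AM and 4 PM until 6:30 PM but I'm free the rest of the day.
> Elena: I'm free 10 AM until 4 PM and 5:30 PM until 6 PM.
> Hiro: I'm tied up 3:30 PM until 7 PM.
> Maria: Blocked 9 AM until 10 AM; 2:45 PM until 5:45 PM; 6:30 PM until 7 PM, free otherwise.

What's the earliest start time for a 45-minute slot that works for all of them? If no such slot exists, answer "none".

Jun free: 10:30-16:00, 18:30-19:00 (invert busy blocks within the working day).
Elena free: 10:00-16:00, 17:30-18:00.
Hiro free: 09:00-15:30 (invert busy blocks within the working day).
Maria free: 10:00-14:45, 17:45-18:30 (invert busy blocks within the working day).
Jun ∩ Elena: 10:30-16:00.
Jun ∩ Elena ∩ Hiro: 10:30-15:30.
Jun ∩ Elena ∩ Hiro ∩ Maria: 10:30-14:45.
The first common window of at least 45 minutes is 10:30-14:45, so the earliest start is 10:30.

10:30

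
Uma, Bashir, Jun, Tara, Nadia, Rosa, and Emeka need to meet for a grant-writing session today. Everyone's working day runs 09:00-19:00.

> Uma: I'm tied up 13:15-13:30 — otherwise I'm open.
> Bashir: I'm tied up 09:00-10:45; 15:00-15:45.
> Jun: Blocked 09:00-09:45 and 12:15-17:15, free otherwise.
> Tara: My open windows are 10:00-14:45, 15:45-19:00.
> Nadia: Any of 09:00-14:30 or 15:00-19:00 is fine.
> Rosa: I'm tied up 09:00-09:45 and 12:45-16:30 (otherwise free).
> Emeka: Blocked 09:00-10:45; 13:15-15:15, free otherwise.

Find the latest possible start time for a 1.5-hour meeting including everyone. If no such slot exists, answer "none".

Uma free: 09:00-13:15, 13:30-19:00 (invert busy blocks within the working day).
Bashir free: 10:45-15:00, 15:45-19:00 (invert busy blocks within the working day).
Jun free: 09:45-12:15, 17:15-19:00 (invert busy blocks within the working day).
Tara free: 10:00-14:45, 15:45-19:00.
Nadia free: 09:00-14:30, 15:00-19:00.
Rosa free: 09:45-12:45, 16:30-19:00 (invert busy blocks within the working day).
Emeka free: 10:45-13:15, 15:15-19:00 (invert busy blocks within the working day).
Uma ∩ Bashir: 10:45-13:15, 13:30-15:00, 15:45-19:00.
Uma ∩ Bashir ∩ Jun: 10:45-12:15, 17:15-19:00.
Uma ∩ Bashir ∩ Jun ∩ Tara: 10:45-12:15, 17:15-19:00.
Uma ∩ Bashir ∩ Jun ∩ Tara ∩ Nadia: 10:45-12:15, 17:15-19:00.
Uma ∩ Bashir ∩ Jun ∩ Tara ∩ Nadia ∩ Rosa: 10:45-12:15, 17:15-19:00.
Uma ∩ Bashir ∩ Jun ∩ Tara ∩ Nadia ∩ Rosa ∩ Emeka: 10:45-12:15, 17:15-19:00.
The last common window of at least 90 minutes is 17:15-19:00; a 90-minute meeting can start as late as 17:30 and still end by 19:00.

17:30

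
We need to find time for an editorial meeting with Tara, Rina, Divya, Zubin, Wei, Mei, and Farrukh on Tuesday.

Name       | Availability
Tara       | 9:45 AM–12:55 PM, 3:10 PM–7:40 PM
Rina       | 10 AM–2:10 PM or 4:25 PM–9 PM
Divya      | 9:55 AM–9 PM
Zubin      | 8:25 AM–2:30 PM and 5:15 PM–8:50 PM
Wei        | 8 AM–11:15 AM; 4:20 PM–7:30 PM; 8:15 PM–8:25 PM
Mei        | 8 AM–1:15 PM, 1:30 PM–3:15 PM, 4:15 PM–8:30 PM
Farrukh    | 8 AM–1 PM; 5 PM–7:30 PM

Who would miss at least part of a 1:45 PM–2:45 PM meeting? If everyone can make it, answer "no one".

Farrukh, Rina, Tara, Wei, Zubin

Tara: not fully free for 13:45-14:45. Rina: not fully free for 13:45-14:45. Divya: free for 13:45-14:45. Zubin: not fully free for 13:45-14:45. Wei: not fully free for 13:45-14:45. Mei: free for 13:45-14:45. Farrukh: not fully free for 13:45-14:45.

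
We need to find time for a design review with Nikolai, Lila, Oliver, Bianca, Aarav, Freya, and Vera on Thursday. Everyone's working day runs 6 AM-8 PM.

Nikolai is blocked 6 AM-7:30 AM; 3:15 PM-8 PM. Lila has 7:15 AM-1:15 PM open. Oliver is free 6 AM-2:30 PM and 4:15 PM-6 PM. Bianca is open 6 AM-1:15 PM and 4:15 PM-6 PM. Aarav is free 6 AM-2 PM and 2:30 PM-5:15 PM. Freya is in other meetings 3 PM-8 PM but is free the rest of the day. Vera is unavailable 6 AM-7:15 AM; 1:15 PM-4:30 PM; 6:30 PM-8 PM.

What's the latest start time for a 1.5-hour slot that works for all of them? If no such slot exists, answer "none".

11:45

Nikolai free: 07:30-15:15 (invert busy blocks within the working day).
Lila free: 07:15-13:15.
Oliver free: 06:00-14:30, 16:15-18:00.
Bianca free: 06:00-13:15, 16:15-18:00.
Aarav free: 06:00-14:00, 14:30-17:15.
Freya free: 06:00-15:00 (invert busy blocks within the working day).
Vera free: 07:15-13:15, 16:30-18:30 (invert busy blocks within the working day).
Nikolai ∩ Lila: 07:30-13:15.
Nikolai ∩ Lila ∩ Oliver: 07:30-13:15.
Nikolai ∩ Lila ∩ Oliver ∩ Bianca: 07:30-13:15.
Nikolai ∩ Lila ∩ Oliver ∩ Bianca ∩ Aarav: 07:30-13:15.
Nikolai ∩ Lila ∩ Oliver ∩ Bianca ∩ Aarav ∩ Freya: 07:30-13:15.
Nikolai ∩ Lila ∩ Oliver ∩ Bianca ∩ Aarav ∩ Freya ∩ Vera: 07:30-13:15.
So the common availability across everyone is 07:30-13:15.
The last common window of at least 90 minutes is 07:30-13:15; a 90-minute meeting can start as late as 11:45 and still end by 13:15.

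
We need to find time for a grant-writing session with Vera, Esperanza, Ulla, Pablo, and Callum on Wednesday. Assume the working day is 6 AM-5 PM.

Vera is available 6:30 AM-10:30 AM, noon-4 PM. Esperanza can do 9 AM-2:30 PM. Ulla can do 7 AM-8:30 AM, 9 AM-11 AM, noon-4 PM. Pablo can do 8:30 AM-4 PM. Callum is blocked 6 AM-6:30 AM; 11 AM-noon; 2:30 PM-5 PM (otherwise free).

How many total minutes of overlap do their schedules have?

240

Vera free: 06:30-10:30, 12:00-16:00.
Esperanza free: 09:00-14:30.
Ulla free: 07:00-08:30, 09:00-11:00, 12:00-16:00.
Pablo free: 08:30-16:00.
Callum free: 06:30-11:00, 12:00-14:30 (invert busy blocks within the working day).
Vera ∩ Esperanza: 09:00-10:30, 12:00-14:30.
Vera ∩ Esperanza ∩ Ulla: 09:00-10:30, 12:00-14:30.
Vera ∩ Esperanza ∩ Ulla ∩ Pablo: 09:00-10:30, 12:00-14:30.
Vera ∩ Esperanza ∩ Ulla ∩ Pablo ∩ Callum: 09:00-10:30, 12:00-14:30.
Summing the common windows: 90 + 150 = 240 minutes.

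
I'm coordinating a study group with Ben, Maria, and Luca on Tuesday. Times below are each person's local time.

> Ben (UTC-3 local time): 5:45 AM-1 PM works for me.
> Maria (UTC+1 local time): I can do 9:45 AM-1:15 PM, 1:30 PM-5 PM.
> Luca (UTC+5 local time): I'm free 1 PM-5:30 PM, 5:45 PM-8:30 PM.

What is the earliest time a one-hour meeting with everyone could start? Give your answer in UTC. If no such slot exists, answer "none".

08:45

Ben in UTC: 08:45-16:00 (add 3h to convert from UTC-3).
Maria in UTC: 08:45-12:15, 12:30-16:00 (subtract 1h to convert from UTC+1).
Luca in UTC: 08:00-12:30, 12:45-15:30 (subtract 5h to convert from UTC+5).
Ben ∩ Maria: 08:45-12:15, 12:30-16:00.
Ben ∩ Maria ∩ Luca: 08:45-12:15, 12:45-15:30.
Those are the intersection windows.
The first common window of at least 60 minutes is 08:45-12:15, so the earliest start is 08:45.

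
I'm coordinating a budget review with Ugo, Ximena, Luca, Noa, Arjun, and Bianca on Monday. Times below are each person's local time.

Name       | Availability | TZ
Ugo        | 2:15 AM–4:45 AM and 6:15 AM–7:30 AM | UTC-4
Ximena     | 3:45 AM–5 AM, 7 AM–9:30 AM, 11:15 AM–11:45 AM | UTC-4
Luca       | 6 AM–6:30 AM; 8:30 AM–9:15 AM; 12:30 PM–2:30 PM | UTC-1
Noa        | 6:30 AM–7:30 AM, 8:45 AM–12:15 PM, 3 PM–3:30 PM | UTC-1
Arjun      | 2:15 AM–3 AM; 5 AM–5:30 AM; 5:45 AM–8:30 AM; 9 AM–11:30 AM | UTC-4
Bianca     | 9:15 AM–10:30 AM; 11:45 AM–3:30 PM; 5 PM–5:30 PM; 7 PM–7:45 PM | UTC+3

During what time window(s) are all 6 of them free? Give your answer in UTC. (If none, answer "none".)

Ugo in UTC: 06:15-08:45, 10:15-11:30 (add 4h to convert from UTC-4).
Ximena in UTC: 07:45-09:00, 11:00-13:30, 15:15-15:45 (add 4h to convert from UTC-4).
Luca in UTC: 07:00-07:30, 09:30-10:15, 13:30-15:30 (add 1h to convert from UTC-1).
Noa in UTC: 07:30-08:30, 09:45-13:15, 16:00-16:30 (add 1h to convert from UTC-1).
Arjun in UTC: 06:15-07:00, 09:00-09:30, 09:45-12:30, 13:00-15:30 (add 4h to convert from UTC-4).
Bianca in UTC: 06:15-07:30, 08:45-12:30, 14:00-14:30, 16:00-16:45 (subtract 3h to convert from UTC+3).
Ugo ∩ Ximena: 07:45-08:45, 11:00-11:30.
Ugo ∩ Ximena ∩ Luca: ∅.
Ugo ∩ Ximena ∩ Luca ∩ Noa: ∅.
Ugo ∩ Ximena ∩ Luca ∩ Noa ∩ Arjun: ∅.
Ugo ∩ Ximena ∩ Luca ∩ Noa ∩ Arjun ∩ Bianca: ∅.
There is no time when everyone is free.

none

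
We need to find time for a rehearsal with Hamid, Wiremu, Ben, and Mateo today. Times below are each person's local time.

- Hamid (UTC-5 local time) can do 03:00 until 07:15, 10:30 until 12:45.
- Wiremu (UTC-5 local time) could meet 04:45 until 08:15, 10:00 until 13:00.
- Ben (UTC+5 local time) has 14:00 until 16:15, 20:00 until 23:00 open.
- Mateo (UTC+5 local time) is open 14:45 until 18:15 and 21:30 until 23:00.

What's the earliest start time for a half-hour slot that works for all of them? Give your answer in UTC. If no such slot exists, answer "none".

09:45

Hamid in UTC: 08:00-12:15, 15:30-17:45 (add 5h to convert from UTC-5).
Wiremu in UTC: 09:45-13:15, 15:00-18:00 (add 5h to convert from UTC-5).
Ben in UTC: 09:00-11:15, 15:00-18:00 (subtract 5h to convert from UTC+5).
Mateo in UTC: 09:45-13:15, 16:30-18:00 (subtract 5h to convert from UTC+5).
Hamid ∩ Wiremu: 09:45-12:15, 15:30-17:45.
Hamid ∩ Wiremu ∩ Ben: 09:45-11:15, 15:30-17:45.
Hamid ∩ Wiremu ∩ Ben ∩ Mateo: 09:45-11:15, 16:30-17:45.
The first common window of at least 30 minutes is 09:45-11:15, so the earliest start is 09:45.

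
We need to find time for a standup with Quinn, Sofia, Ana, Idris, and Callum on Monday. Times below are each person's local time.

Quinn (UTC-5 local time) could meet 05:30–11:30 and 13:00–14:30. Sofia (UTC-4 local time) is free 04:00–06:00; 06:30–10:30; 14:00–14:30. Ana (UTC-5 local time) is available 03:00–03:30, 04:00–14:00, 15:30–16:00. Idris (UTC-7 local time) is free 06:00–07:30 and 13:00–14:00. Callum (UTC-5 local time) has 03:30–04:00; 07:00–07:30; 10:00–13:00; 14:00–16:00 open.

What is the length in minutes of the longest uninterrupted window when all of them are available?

Quinn in UTC: 10:30-16:30, 18:00-19:30 (add 5h to convert from UTC-5).
Sofia in UTC: 08:00-10:00, 10:30-14:30, 18:00-18:30 (add 4h to convert from UTC-4).
Ana in UTC: 08:00-08:30, 09:00-19:00, 20:30-21:00 (add 5h to convert from UTC-5).
Idris in UTC: 13:00-14:30, 20:00-21:00 (add 7h to convert from UTC-7).
Callum in UTC: 08:30-09:00, 12:00-12:30, 15:00-18:00, 19:00-21:00 (add 5h to convert from UTC-5).
Quinn ∩ Sofia: 10:30-14:30, 18:00-18:30.
Quinn ∩ Sofia ∩ Ana: 10:30-14:30, 18:00-18:30.
Quinn ∩ Sofia ∩ Ana ∩ Idris: 13:00-14:30.
Quinn ∩ Sofia ∩ Ana ∩ Idris ∩ Callum: ∅.
There is no time when everyone is free.
No common window exists, so the longest block is 0 minutes.

0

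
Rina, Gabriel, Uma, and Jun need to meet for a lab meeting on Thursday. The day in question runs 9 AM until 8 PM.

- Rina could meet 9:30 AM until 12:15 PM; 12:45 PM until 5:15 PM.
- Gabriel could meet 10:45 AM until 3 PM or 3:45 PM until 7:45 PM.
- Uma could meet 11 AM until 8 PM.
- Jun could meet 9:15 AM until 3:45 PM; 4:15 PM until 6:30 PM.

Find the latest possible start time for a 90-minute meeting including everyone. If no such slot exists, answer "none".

Rina ∩ Gabriel: 10:45-12:15, 12:45-15:00, 15:45-17:15.
Rina ∩ Gabriel ∩ Uma: 11:00-12:15, 12:45-15:00, 15:45-17:15.
Rina ∩ Gabriel ∩ Uma ∩ Jun: 11:00-12:15, 12:45-15:00, 16:15-17:15.
The last common window of at least 90 minutes is 12:45-15:00; a 90-minute meeting can start as late as 13:30 and still end by 15:00.

13:30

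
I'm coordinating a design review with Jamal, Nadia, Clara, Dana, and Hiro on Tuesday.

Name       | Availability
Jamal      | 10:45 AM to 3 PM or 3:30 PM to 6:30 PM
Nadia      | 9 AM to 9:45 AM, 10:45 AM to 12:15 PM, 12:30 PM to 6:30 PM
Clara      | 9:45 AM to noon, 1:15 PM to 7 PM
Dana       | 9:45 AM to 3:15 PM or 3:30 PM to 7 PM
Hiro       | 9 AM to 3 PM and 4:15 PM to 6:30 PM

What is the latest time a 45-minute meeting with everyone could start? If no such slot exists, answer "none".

17:45

Jamal ∩ Nadia: 10:45-12:15, 12:30-15:00, 15:30-18:30.
Jamal ∩ Nadia ∩ Clara: 10:45-12:00, 13:15-15:00, 15:30-18:30.
Jamal ∩ Nadia ∩ Clara ∩ Dana: 10:45-12:00, 13:15-15:00, 15:30-18:30.
Jamal ∩ Nadia ∩ Clara ∩ Dana ∩ Hiro: 10:45-12:00, 13:15-15:00, 16:15-18:30.
The last common window of at least 45 minutes is 16:15-18:30; a 45-minute meeting can start as late as 17:45 and still end by 18:30.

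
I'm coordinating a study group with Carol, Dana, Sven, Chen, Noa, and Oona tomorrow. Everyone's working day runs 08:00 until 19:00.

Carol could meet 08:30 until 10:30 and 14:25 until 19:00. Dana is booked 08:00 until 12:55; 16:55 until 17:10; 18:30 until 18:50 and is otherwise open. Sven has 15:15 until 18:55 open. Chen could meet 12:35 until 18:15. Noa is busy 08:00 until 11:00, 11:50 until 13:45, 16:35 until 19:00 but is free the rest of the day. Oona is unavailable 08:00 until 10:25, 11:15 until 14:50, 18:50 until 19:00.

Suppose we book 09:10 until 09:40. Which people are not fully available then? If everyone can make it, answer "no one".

Chen, Dana, Noa, Oona, Sven

Carol free: 08:30-10:30, 14:25-19:00.
Dana free: 12:55-16:55, 17:10-18:30, 18:50-19:00 (invert busy blocks within the working day).
Sven free: 15:15-18:55.
Chen free: 12:35-18:15.
Noa free: 11:00-11:50, 13:45-16:35 (invert busy blocks within the working day).
Oona free: 10:25-11:15, 14:50-18:50 (invert busy blocks within the working day).
Carol: free for 09:10-09:40. Dana: not fully free for 09:10-09:40. Sven: not fully free for 09:10-09:40. Chen: not fully free for 09:10-09:40. Noa: not fully free for 09:10-09:40. Oona: not fully free for 09:10-09:40.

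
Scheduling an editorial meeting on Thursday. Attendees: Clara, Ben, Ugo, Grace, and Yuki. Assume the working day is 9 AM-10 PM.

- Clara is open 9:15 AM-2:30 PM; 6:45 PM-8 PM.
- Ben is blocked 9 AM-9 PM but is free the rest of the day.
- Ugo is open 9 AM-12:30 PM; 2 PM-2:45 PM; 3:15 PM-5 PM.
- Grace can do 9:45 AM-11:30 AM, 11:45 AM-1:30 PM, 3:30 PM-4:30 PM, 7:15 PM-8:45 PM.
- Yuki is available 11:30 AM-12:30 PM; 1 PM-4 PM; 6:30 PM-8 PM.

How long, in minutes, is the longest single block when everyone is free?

Clara free: 09:15-14:30, 18:45-20:00.
Ben free: 21:00-22:00 (invert busy blocks within the working day).
Ugo free: 09:00-12:30, 14:00-14:45, 15:15-17:00.
Grace free: 09:45-11:30, 11:45-13:30, 15:30-16:30, 19:15-20:45.
Yuki free: 11:30-12:30, 13:00-16:00, 18:30-20:00.
Clara ∩ Ben: ∅.
Clara ∩ Ben ∩ Ugo: ∅.
Clara ∩ Ben ∩ Ugo ∩ Grace: ∅.
Clara ∩ Ben ∩ Ugo ∩ Grace ∩ Yuki: ∅.
There is no time when everyone is free.
No common window exists, so the longest block is 0 minutes.

0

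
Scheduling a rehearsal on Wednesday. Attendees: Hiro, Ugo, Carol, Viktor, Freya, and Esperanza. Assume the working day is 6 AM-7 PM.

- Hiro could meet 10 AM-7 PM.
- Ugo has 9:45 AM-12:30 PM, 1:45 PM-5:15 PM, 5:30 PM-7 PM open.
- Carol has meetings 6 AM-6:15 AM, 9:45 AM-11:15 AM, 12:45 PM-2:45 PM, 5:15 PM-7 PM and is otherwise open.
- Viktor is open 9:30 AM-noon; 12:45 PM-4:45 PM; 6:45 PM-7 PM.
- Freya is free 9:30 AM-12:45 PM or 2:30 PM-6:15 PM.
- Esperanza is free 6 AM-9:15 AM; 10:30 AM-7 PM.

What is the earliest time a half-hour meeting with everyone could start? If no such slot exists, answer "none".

Hiro free: 10:00-19:00.
Ugo free: 09:45-12:30, 13:45-17:15, 17:30-19:00.
Carol free: 06:15-09:45, 11:15-12:45, 14:45-17:15 (invert busy blocks within the working day).
Viktor free: 09:30-12:00, 12:45-16:45, 18:45-19:00.
Freya free: 09:30-12:45, 14:30-18:15.
Esperanza free: 06:00-09:15, 10:30-19:00.
Hiro ∩ Ugo: 10:00-12:30, 13:45-17:15, 17:30-19:00.
Hiro ∩ Ugo ∩ Carol: 11:15-12:30, 14:45-17:15.
Hiro ∩ Ugo ∩ Carol ∩ Viktor: 11:15-12:00, 14:45-16:45.
Hiro ∩ Ugo ∩ Carol ∩ Viktor ∩ Freya: 11:15-12:00, 14:45-16:45.
Hiro ∩ Ugo ∩ Carol ∩ Viktor ∩ Freya ∩ Esperanza: 11:15-12:00, 14:45-16:45.
So the common availability across everyone is 11:15-12:00, 14:45-16:45.
The first common window of at least 30 minutes is 11:15-12:00, so the earliest start is 11:15.

11:15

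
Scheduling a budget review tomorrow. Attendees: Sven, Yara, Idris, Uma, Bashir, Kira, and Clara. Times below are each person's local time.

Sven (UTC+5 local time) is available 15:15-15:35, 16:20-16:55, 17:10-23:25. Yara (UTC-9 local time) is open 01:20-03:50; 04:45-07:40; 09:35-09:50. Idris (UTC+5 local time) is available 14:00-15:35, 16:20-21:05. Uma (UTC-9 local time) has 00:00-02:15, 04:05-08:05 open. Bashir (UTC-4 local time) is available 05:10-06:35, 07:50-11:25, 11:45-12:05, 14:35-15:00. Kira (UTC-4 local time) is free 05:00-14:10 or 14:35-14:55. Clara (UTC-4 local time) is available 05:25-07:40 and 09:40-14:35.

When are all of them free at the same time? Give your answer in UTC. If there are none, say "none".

10:20-10:35, 13:45-15:25, 15:45-16:05

Sven in UTC: 10:15-10:35, 11:20-11:55, 12:10-18:25 (subtract 5h to convert from UTC+5).
Yara in UTC: 10:20-12:50, 13:45-16:40, 18:35-18:50 (add 9h to convert from UTC-9).
Idris in UTC: 09:00-10:35, 11:20-16:05 (subtract 5h to convert from UTC+5).
Uma in UTC: 09:00-11:15, 13:05-17:05 (add 9h to convert from UTC-9).
Bashir in UTC: 09:10-10:35, 11:50-15:25, 15:45-16:05, 18:35-19:00 (add 4h to convert from UTC-4).
Kira in UTC: 09:00-18:10, 18:35-18:55 (add 4h to convert from UTC-4).
Clara in UTC: 09:25-11:40, 13:40-18:35 (add 4h to convert from UTC-4).
Sven ∩ Yara: 10:20-10:35, 11:20-11:55, 12:10-12:50, 13:45-16:40.
Sven ∩ Yara ∩ Idris: 10:20-10:35, 11:20-11:55, 12:10-12:50, 13:45-16:05.
Sven ∩ Yara ∩ Idris ∩ Uma: 10:20-10:35, 13:45-16:05.
Sven ∩ Yara ∩ Idris ∩ Uma ∩ Bashir: 10:20-10:35, 13:45-15:25, 15:45-16:05.
Sven ∩ Yara ∩ Idris ∩ Uma ∩ Bashir ∩ Kira: 10:20-10:35, 13:45-15:25, 15:45-16:05.
Sven ∩ Yara ∩ Idris ∩ Uma ∩ Bashir ∩ Kira ∩ Clara: 10:20-10:35, 13:45-15:25, 15:45-16:05.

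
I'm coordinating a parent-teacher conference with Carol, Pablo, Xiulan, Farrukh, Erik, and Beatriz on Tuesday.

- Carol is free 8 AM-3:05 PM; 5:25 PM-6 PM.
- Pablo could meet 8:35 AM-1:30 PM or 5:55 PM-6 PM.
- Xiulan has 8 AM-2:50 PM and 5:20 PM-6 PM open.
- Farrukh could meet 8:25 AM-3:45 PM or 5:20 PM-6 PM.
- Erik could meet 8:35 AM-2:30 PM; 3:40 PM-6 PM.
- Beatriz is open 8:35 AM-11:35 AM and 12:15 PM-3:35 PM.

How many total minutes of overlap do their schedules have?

Carol ∩ Pablo: 08:35-13:30, 17:55-18:00.
Carol ∩ Pablo ∩ Xiulan: 08:35-13:30, 17:55-18:00.
Carol ∩ Pablo ∩ Xiulan ∩ Farrukh: 08:35-13:30, 17:55-18:00.
Carol ∩ Pablo ∩ Xiulan ∩ Farrukh ∩ Erik: 08:35-13:30, 17:55-18:00.
Carol ∩ Pablo ∩ Xiulan ∩ Farrukh ∩ Erik ∩ Beatriz: 08:35-11:35, 12:15-13:30.
Summing the common windows: 180 + 75 = 255 minutes.

255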